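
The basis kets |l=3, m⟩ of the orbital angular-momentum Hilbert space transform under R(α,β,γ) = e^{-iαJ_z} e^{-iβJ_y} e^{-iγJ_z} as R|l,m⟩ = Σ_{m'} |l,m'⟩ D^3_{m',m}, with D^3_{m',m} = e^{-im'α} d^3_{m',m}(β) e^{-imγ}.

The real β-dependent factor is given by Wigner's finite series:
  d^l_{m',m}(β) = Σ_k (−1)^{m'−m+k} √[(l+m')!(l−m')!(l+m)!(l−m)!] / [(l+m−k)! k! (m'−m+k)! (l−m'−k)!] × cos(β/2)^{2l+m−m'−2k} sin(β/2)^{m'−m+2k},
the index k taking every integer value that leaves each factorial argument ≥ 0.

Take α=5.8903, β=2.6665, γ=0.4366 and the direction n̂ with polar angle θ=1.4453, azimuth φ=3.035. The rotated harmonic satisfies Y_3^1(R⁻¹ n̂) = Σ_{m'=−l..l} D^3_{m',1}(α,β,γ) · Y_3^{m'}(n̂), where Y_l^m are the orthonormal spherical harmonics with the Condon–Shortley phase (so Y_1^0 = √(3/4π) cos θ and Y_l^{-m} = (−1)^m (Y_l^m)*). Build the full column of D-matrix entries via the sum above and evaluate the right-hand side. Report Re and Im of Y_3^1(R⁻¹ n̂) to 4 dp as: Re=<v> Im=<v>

Re=-0.0953 Im=0.0938

Need the full column D^3_{m',1} for m'=−3..3 at α=5.8903, β=2.6665, γ=0.4366.
cos(β/2)=0.235319, sin(β/2)=0.971918
d^3_{-3,1}: single k=4 term ⇒ +0.191371;  D = -0.008505-0.191182i
d^3_{-2,1}: k∈[3..4] ⇒ +0.075664 -0.645364 = -0.569701;  D = -0.194506+0.535468i
d^3_{-1,1}: k∈[2..4] ⇒ +0.017379 -0.395295 +0.842905 = +0.464989;  D = +0.313986-0.342969i
d^3_{0,1}: k∈[1..3] ⇒ +0.002429 -0.124328 +0.706961 = +0.585062;  D = +0.530180-0.247400i
d^3_{1,1}: k∈[0..2] ⇒ +0.000170 -0.023173 +0.296471 = +0.273469;  D = +0.273207-0.011951i
d^3_{2,1}: k∈[0..1] ⇒ -0.002218 +0.075664 = +0.073446;  D = +0.069014+0.025127i
d^3_{3,1}: single k=0 term ⇒ +0.011218;  D = +0.008269+0.007581i
Y_3^{m'}(θ=1.4453,φ=3.035) and Σ D·Y over m':
  (-0.0085-0.1912i)·(-0.3868-0.1281i)  (-0.1945+0.5355i)·(+0.1231+0.0266i)  (+0.3140-0.3430i)·(+0.2938+0.0314i)  (+0.5302-0.2474i)·(-0.1365+0.0000i)  (+0.2732-0.0120i)·(-0.2938+0.0314i)  (+0.0690+0.0251i)·(+0.1231-0.0266i)  (+0.0083+0.0076i)·(+0.3868-0.1281i)
Y_3^1(R⁻¹ n̂) = -0.095279+0.093838i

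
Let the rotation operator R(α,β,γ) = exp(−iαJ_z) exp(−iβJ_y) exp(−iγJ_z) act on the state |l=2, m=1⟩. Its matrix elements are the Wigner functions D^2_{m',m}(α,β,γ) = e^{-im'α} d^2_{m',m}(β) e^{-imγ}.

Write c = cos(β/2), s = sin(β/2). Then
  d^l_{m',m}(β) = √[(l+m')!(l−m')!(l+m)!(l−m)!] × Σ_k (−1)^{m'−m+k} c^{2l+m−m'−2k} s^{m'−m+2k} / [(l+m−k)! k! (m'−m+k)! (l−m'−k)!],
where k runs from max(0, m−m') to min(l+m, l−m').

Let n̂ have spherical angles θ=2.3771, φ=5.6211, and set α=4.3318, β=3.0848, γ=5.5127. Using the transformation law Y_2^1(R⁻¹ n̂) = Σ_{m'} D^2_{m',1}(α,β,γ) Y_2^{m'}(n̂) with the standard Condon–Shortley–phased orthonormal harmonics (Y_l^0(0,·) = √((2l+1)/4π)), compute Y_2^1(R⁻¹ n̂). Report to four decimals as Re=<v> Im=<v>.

Re=0.3229 Im=-0.2102

Need the full column D^2_{m',1} for m'=−2..2 at α=4.3318, β=3.0848, γ=5.5127.
cos(β/2)=0.028393, sin(β/2)=0.999597
d^2_{-2,1}: single k=3 term ⇒ +0.056716;  D = -0.056714-0.000528i
d^2_{-1,1}: k∈[2..3] ⇒ +0.002416 -0.998388 = -0.995972;  D = -0.378561+0.921223i
d^2_{0,1}: k∈[1..2] ⇒ +0.000056 -0.069463 = -0.069407;  D = -0.049805-0.048341i
d^2_{1,1}: k∈[0..1] ⇒ +0.000001 -0.002416 = -0.002416;  D = +0.002206-0.000984i
d^2_{2,1}: single k=0 term ⇒ -0.000046;  D = +0.000002+0.000046i
Y_2^{m'}(θ=2.3771,φ=5.6211) and Σ D·Y over m':
  (-0.0567-0.0005i)·(+0.0452+0.1795i)  (-0.3786+0.9212i)·(-0.3044-0.2373i)  (-0.0498-0.0483i)·(+0.1775+0.0000i)  (+0.0022-0.0010i)·(+0.3044-0.2373i)  (+0.0000+0.0000i)·(+0.0452-0.1795i)
Y_2^1(R⁻¹ n̂) = +0.322940-0.210199i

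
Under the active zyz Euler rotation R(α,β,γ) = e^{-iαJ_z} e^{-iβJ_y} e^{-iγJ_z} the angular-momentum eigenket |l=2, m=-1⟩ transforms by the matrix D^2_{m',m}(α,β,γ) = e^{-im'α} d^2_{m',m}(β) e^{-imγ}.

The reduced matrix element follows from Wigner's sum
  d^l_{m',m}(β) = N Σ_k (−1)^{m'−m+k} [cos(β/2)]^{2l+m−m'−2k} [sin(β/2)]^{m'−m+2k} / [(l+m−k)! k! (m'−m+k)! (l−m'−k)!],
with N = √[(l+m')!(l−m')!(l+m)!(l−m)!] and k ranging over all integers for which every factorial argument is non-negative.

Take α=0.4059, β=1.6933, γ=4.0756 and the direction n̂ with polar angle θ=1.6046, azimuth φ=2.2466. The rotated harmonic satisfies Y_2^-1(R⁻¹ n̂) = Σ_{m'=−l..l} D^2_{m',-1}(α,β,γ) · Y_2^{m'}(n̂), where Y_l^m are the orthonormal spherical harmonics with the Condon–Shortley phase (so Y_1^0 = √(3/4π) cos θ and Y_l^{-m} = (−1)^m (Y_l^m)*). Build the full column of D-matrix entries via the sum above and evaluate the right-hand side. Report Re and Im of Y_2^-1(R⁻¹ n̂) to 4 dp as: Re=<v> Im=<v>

Need the full column D^2_{m',-1} for m'=−2..2 at α=0.4059, β=1.6933, γ=4.0756.
cos(β/2)=0.662496, sin(β/2)=0.749065
d^2_{-2,-1}: single k=1 term ⇒ +0.435612;  D = +0.075848-0.428958i
d^2_{-1,-1}: k∈[0..1] ⇒ +0.192634 -0.738801 = -0.546167;  D = +0.124986+0.531673i
d^2_{0,-1}: k∈[0..1] ⇒ -0.533514 +0.682053 = +0.148539;  D = -0.088324-0.119427i
d^2_{1,-1}: k∈[0..1] ⇒ +0.738801 -0.314832 = +0.423969;  D = -0.366208-0.213638i
d^2_{2,-1}: single k=0 term ⇒ -0.556894;  D = +0.552740+0.067887i
Y_2^{m'}(θ=1.6046,φ=2.2466) and Σ D·Y over m':
  (+0.0758-0.4290i)·(-0.0839+0.3766i)  (+0.1250+0.5317i)·(+0.0163+0.0204i)  (-0.0883-0.1194i)·(-0.3143+0.0000i)  (-0.3662-0.2136i)·(-0.0163+0.0204i)  (+0.5527+0.0679i)·(-0.0839-0.3766i)
Y_2^-1(R⁻¹ n̂) = +0.163681-0.104515i

Re=0.1637 Im=-0.1045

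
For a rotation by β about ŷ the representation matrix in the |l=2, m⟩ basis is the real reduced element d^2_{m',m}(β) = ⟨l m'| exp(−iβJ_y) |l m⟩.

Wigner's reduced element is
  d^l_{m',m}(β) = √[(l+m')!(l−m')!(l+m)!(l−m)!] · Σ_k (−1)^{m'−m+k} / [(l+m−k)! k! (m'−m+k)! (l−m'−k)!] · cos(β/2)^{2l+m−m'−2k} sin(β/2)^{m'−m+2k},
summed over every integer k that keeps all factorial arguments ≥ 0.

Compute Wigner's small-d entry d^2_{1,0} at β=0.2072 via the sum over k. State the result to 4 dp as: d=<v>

d^2_{1,0}(β=0.2072) via Wigner's sum:
Half-angle: c=0.994638, s=0.103415. N=√(6·1·2·2)=4.898979
k: max(0,(0)−(1))=0 … min(2+(0),2−(1))=1
  k=0: (−1)^1·4.8990/(2)·0.9946^3·0.1034^1 = -0.249261
  k=1: (−1)^2·4.8990/(2)·0.9946^1·0.1034^3 = +0.002695
d^2_{1,0}(0.2072) = -0.249261 +0.002695 = -0.246566

d=-0.2466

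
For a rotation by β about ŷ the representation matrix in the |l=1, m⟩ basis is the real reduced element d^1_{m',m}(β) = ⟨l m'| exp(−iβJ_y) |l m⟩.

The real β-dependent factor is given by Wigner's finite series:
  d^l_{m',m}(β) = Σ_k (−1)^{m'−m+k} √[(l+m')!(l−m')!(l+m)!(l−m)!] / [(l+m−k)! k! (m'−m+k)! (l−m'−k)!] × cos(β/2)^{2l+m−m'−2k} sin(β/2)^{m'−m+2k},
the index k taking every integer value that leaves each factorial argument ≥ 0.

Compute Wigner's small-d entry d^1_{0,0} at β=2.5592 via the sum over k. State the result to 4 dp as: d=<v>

d=-0.8351

d^1_{0,0}(β=2.5592) via Wigner's sum:
With c≡cos(β/2)=0.287098 and s≡sin(β/2)=0.957901, N=[1·1·1·1]^{1/2}=1.000000
k: max(0,(0)−(0))=0 … min(1+(0),1−(0))=1
  k=0: (−1)^0·1.0000/(1)·0.2871^2·0.9579^0 = +0.082425
  k=1: (−1)^1·1.0000/(1)·0.2871^0·0.9579^2 = -0.917575
d^1_{0,0}(2.5592) = +0.082425 -0.917575 = -0.835149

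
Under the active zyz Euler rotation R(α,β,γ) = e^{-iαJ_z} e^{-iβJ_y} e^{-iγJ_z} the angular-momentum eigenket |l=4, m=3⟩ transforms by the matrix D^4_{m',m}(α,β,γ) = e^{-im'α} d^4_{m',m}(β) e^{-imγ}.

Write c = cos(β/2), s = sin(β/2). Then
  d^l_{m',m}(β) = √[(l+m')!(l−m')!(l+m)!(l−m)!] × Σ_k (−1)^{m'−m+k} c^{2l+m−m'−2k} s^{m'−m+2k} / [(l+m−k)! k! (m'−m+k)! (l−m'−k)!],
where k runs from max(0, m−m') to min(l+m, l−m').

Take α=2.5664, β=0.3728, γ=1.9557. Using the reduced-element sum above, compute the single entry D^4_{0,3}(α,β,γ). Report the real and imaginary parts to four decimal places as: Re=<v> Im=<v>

Re=0.0609 Im=0.0269

First d^4_{0,3}(β=0.3728), then the phase factors e^{-i(0)α} and e^{-i(3)γ}:
c=cos(0.3728/2)=0.982678, s=sin(0.3728/2)=0.185322; N=√[24·24·5040·1]=1703.830978
Admissible k: 3..4 (factorial args all ≥0)
  k=3: (−1)^0·1703.8310/(144)·0.9827^5·0.1853^3 = +0.069009
  k=4: (−1)^1·1703.8310/(144)·0.9827^3·0.1853^5 = -0.002454
d^4_{0,3}(0.3728) = +0.069009 -0.002454 = +0.066554
Phases: e^{-i·(0)·2.5664}=+1.000000+0.000000i, e^{-i·(3)·1.9557}=+0.914678+0.404183i ⇒ D=+0.060876+0.026900i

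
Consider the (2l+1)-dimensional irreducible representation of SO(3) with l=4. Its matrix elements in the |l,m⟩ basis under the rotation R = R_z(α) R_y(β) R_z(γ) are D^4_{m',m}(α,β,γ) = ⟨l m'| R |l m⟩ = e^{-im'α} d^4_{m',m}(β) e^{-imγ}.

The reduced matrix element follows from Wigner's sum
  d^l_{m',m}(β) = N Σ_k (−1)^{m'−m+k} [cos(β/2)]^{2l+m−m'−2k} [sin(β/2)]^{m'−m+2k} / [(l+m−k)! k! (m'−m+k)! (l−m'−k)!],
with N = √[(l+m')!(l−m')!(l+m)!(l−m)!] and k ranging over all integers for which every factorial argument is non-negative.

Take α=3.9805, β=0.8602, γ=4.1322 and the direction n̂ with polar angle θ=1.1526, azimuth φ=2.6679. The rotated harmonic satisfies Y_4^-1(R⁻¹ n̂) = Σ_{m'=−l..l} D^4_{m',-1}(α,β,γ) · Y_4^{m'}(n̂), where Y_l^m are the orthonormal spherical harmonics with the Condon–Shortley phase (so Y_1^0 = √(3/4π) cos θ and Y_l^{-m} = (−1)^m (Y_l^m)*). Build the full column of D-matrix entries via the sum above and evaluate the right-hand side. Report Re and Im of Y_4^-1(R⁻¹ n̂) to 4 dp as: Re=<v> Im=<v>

Need the full column D^4_{m',-1} for m'=−4..4 at α=3.9805, β=0.8602, γ=4.1322.
cos(β/2)=0.908924, sin(β/2)=0.416962
d^4_{-4,-1}: single k=3 term ⇒ +0.336527;  D = +0.120485+0.314220i
d^4_{-3,-1}: k∈[2..3] ⇒ +0.778087 -0.272907 = +0.505180;  D = -0.471768-0.180671i
d^4_{-2,-1}: k∈[1..3] ⇒ +0.906621 -0.953966 +0.133838 = +0.086493;  D = +0.076990-0.039416i
d^4_{-1,-1}: k∈[0..3] ⇒ +0.465823 -1.470446 +0.618894 -0.043414 = -0.429144;  D = +0.109793-0.414861i
d^4_{0,-1}: k∈[0..3] ⇒ -0.955662 +1.206682 -0.253939 +0.008907 = +0.005987;  D = -0.003282-0.005007i
d^4_{1,-1}: k∈[0..3] ⇒ +0.980298 -0.618894 +0.065121 -0.000914 = +0.425611;  D = +0.420723+0.064318i
d^4_{2,-1}: k∈[0..2] ⇒ -0.635977 +0.200757 -0.008450 = -0.443670;  D = +0.342966-0.281456i
d^4_{3,-1}: k∈[0..1] ⇒ +0.272907 -0.034459 = +0.238448;  D = +0.010651-0.238210i
d^4_{4,-1}: single k=0 term ⇒ -0.070820;  D = -0.050518-0.049633i
Y_4^{m'}(θ=1.1526,φ=2.6679) and Σ D·Y over m':
  (+0.1205+0.3142i)·(-0.0982+0.2925i)  (-0.4718-0.1807i)·(-0.0579-0.3836i)  (+0.0770-0.0394i)·(+0.0252+0.0350i)  (+0.1098-0.4149i)·(+0.2883+0.1478i)  (-0.0033-0.0050i)·(-0.1053+0.0000i)  (+0.4207+0.0643i)·(-0.2883+0.1478i)  (+0.3430-0.2815i)·(+0.0252-0.0350i)  (+0.0107-0.2382i)·(+0.0579-0.3836i)  (-0.0505-0.0496i)·(-0.0982-0.2925i)
Y_4^-1(R⁻¹ n̂) = -0.281466+0.120944i

Re=-0.2815 Im=0.1209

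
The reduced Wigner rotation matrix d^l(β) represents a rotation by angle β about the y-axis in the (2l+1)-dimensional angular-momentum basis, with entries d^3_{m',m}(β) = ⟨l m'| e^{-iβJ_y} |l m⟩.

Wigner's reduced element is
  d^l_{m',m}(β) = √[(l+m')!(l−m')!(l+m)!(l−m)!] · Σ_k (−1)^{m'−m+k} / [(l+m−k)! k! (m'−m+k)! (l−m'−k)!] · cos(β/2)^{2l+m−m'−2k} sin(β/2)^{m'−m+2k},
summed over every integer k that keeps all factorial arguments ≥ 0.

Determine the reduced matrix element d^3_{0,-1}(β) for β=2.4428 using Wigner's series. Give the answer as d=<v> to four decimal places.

d=-0.5379

d^3_{0,-1}(β=2.4428) via Wigner's sum:
With c≡cos(β/2)=0.342331 and s≡sin(β/2)=0.939580, N=[6·6·2·24]^{1/2}=41.569219
k∈{0,1,2} keeps every argument non-negative
  k=0: (−1)^1·41.5692/(12)·0.3423^5·0.9396^1 = -0.015302
  k=1: (−1)^2·41.5692/(4)·0.3423^3·0.9396^3 = +0.345820
  k=2: (−1)^3·41.5692/(12)·0.3423^1·0.9396^5 = -0.868369
d^3_{0,-1}(2.4428) = -0.015302 +0.345820 -0.868369 = -0.537851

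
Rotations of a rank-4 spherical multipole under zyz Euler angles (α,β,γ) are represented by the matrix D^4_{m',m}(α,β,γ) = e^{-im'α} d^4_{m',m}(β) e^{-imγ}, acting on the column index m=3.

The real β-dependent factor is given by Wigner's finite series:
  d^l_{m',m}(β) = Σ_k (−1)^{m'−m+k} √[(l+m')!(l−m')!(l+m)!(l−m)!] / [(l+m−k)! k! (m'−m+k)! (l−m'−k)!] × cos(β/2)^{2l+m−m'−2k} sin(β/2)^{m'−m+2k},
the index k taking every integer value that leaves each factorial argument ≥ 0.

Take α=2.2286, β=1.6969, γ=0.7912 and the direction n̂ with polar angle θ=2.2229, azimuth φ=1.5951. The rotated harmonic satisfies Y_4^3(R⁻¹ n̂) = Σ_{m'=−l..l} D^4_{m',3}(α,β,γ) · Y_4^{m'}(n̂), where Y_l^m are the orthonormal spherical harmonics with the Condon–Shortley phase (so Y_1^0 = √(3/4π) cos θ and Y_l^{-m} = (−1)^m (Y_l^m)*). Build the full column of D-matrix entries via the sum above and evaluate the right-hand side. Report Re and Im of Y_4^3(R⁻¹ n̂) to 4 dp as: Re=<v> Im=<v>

Re=0.0420 Im=-0.3058

Need the full column D^4_{m',3} for m'=−4..4 at α=2.2286, β=1.6969, γ=0.7912.
cos(β/2)=0.661147, sin(β/2)=0.750257
d^4_{-4,3}: single k=7 term ⇒ +0.250214;  D = +0.241957+0.063748i
d^4_{-3,3}: k∈[6..7] ⇒ +0.545698 -0.100387 = +0.445311;  D = -0.173490-0.410126i
d^4_{-2,3}: k∈[5..6] ⇒ +0.771131 -0.331002 = +0.440129;  D = -0.215937+0.383516i
d^4_{-1,3}: k∈[4..5] ⇒ +0.800848 -0.618764 = +0.182084;  D = +0.180173-0.026310i
d^4_{0,3}: k∈[3..4] ⇒ +0.631223 -0.812843 = -0.181620;  D = +0.130640+0.126170i
d^4_{1,3}: k∈[2..3] ⇒ +0.373145 -0.800848 = -0.427703;  D = +0.047033-0.425109i
d^4_{2,3}: k∈[1..2] ⇒ +0.155010 -0.598831 = -0.443821;  D = -0.378921+0.231076i
d^4_{3,3}: k∈[0..1] ⇒ +0.036508 -0.329083 = -0.292575;  D = +0.273262+0.104538i
d^4_{4,3}: single k=0 term ⇒ -0.117176;  D = -0.033779-0.112202i
Y_4^{m'}(θ=2.2229,φ=1.5951) and Σ D·Y over m':
  (+0.2420+0.0637i)·(+0.1758-0.0171i)  (-0.1735-0.4101i)·(-0.0278-0.3804i)  (-0.2159+0.3835i)·(-0.3331+0.0162i)  (+0.1802-0.0263i)·(-0.0023-0.0963i)  (+0.1306+0.1262i)·(-0.3492+0.0000i)  (+0.0470-0.4251i)·(+0.0023-0.0963i)  (-0.3789+0.2311i)·(-0.3331-0.0162i)  (+0.2733+0.1045i)·(+0.0278-0.3804i)  (-0.0338-0.1122i)·(+0.1758+0.0171i)
Y_4^3(R⁻¹ n̂) = +0.042042-0.305826i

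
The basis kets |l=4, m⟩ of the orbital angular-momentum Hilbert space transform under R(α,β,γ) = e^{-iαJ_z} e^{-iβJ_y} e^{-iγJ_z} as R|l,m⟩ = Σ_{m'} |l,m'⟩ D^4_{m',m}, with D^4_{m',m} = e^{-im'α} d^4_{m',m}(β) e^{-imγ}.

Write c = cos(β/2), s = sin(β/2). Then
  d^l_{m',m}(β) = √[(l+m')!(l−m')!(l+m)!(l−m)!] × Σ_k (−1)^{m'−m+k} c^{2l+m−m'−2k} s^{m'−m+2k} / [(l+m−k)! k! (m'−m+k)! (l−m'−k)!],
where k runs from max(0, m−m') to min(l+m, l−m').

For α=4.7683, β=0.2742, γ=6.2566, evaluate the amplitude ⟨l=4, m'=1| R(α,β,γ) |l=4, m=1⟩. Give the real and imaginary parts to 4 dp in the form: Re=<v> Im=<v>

First d^4_{1,1}(β=0.2742), then the phase factors e^{-i(1)α} and e^{-i(1)γ}:
c=cos(0.2742/2)=0.990617, s=sin(0.2742/2)=0.136671; N=√[120·6·120·6]=720.000000
Admissible k: 0..3 (factorial args all ≥0)
  k=0: (−1)^0·720.0000/(720)·0.9906^8·0.1367^0 = +0.927352
  k=1: (−1)^1·720.0000/(48)·0.9906^6·0.1367^2 = -0.264775
  k=2: (−1)^2·720.0000/(24)·0.9906^4·0.1367^4 = +0.010080
  k=3: (−1)^3·720.0000/(72)·0.9906^2·0.1367^6 = -0.000064
d^4_{1,1}(0.2742) = +0.927352 -0.264775 +0.010080 -0.000064 = +0.672593
Phases: e^{-i·(1)·4.7683}=+0.055882+0.998437i, e^{-i·(1)·6.2566}=+0.999647+0.026582i ⇒ D=+0.019721+0.672303i

Re=0.0197 Im=0.6723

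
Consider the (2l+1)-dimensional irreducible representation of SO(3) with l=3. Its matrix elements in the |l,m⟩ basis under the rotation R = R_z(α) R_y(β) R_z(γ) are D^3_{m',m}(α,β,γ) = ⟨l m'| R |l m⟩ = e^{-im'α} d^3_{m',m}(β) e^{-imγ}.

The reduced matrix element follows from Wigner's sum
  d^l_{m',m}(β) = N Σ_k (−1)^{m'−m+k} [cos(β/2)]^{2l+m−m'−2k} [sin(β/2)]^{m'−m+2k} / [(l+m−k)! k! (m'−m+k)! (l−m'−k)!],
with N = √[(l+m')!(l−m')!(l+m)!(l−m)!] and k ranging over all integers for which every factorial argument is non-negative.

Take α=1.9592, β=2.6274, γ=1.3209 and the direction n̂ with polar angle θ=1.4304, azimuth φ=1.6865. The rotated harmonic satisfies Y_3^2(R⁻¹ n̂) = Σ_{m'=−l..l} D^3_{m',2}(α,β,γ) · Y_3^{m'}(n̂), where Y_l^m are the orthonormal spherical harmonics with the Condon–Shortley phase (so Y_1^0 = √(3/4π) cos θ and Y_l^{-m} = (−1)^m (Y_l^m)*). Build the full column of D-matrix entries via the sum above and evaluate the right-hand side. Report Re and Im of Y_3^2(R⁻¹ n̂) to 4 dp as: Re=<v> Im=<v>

Re=-0.1480 Im=-0.2747

Need the full column D^3_{m',2} for m'=−3..3 at α=1.9592, β=2.6274, γ=1.3209.
cos(β/2)=0.254273, sin(β/2)=0.967132
d^3_{-3,2}: single k=5 term ⇒ +0.526995;  D = -0.524658-0.049573i
d^3_{-2,2}: k∈[4..5] ⇒ +0.282824 -0.818306 = -0.535482;  D = -0.155274-0.512475i
d^3_{-1,2}: k∈[3..4] ⇒ +0.094057 -0.680347 = -0.586290;  D = -0.454923+0.369839i
d^3_{0,2}: k∈[2..3] ⇒ +0.021416 -0.309818 = -0.288402;  D = +0.253125+0.138215i
d^3_{1,2}: k∈[1..2] ⇒ +0.003251 -0.094057 = -0.090806;  D = +0.010094-0.090243i
d^3_{2,2}: k∈[0..1] ⇒ +0.000270 -0.019550 = -0.019280;  D = -0.018545+0.005273i
d^3_{3,2}: single k=0 term ⇒ -0.002518;  D = +0.001555+0.001981i
Y_3^{m'}(θ=1.4304,φ=1.6865) and Σ D·Y over m':
  (-0.5247-0.0496i)·(+0.1378+0.3809i)  (-0.1553-0.5125i)·(-0.1365+0.0322i)  (-0.4549+0.3698i)·(+0.0333+0.2867i)  (+0.2531+0.1382i)·(-0.1515+0.0000i)  (+0.0101-0.0902i)·(-0.0333+0.2867i)  (-0.0185+0.0053i)·(-0.1365-0.0322i)  (+0.0016+0.0020i)·(-0.1378+0.3809i)
Y_3^2(R⁻¹ n̂) = -0.148035-0.274680i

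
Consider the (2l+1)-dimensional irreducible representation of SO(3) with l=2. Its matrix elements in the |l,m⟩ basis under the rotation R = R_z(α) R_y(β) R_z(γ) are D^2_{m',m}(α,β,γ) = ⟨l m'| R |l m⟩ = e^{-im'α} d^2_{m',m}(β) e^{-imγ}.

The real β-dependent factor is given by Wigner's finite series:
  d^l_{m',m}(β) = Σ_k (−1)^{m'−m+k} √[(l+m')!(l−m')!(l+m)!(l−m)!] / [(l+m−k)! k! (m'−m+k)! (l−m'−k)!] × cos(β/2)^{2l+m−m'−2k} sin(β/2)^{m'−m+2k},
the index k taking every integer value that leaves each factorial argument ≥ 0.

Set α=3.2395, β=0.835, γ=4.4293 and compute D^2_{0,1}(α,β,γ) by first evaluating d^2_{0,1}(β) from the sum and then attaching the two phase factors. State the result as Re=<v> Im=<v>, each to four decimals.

Re=-0.1702 Im=0.5851

D^2_{0,1}(3.2395,0.835,4.4293) = e^{-i·0·3.2395}·d^2_{0,1}(0.835)·e^{-i·1·4.4293}. Compute d first:
Half-angle: c=0.914105, s=0.405476. N=√(2·2·6·1)=4.898979
The bounds max(0,m−m')=1 and min(l+m,l−m')=2 give 2 terms
  k=1: (−1)^0·4.8990/(2)·0.9141^3·0.4055^1 = +0.758630
  k=2: (−1)^1·4.8990/(2)·0.9141^1·0.4055^3 = -0.149269
d^2_{0,1}(0.835) = +0.758630 -0.149269 = +0.609362
D = (+1.000000+0.000000i)·(+0.609362)·(-0.279323+0.960197i) = -0.170209+0.585107i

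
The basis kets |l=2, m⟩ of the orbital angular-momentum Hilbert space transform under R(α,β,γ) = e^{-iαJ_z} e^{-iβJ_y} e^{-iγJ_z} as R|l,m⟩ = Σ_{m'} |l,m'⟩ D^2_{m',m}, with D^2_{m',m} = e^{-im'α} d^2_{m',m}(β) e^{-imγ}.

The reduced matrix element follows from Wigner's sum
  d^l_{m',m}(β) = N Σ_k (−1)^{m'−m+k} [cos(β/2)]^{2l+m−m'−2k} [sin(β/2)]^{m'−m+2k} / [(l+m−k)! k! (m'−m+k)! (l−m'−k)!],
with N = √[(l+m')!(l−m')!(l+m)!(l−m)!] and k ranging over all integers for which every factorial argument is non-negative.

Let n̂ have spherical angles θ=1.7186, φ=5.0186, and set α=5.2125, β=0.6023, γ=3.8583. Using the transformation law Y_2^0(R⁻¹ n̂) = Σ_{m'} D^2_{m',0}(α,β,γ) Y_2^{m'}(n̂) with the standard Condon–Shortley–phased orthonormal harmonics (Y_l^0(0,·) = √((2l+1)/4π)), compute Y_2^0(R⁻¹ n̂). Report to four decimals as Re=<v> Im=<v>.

Re=-0.1417 Im=0.0000

Need the full column D^2_{m',0} for m'=−2..2 at α=5.2125, β=0.6023, γ=3.8583.
cos(β/2)=0.954996, sin(β/2)=0.296619
d^2_{-2,0}: single k=2 term ⇒ +0.196551;  D = -0.106160-0.165416i
d^2_{-1,0}: k∈[1..2] ⇒ +0.632818 -0.061048 = +0.571770;  D = +0.274177-0.501745i
d^2_{0,0}: k∈[0..2] ⇒ +0.831776 -0.320967 +0.007741 = +0.518550;  D = +0.518550+0.000000i
d^2_{1,0}: k∈[0..1] ⇒ -0.632818 +0.061048 = -0.571770;  D = -0.274177-0.501745i
d^2_{2,0}: single k=0 term ⇒ +0.196551;  D = -0.106160+0.165416i
Y_2^{m'}(θ=1.7186,φ=5.0186) and Σ D·Y over m':
  (-0.1062-0.1654i)·(-0.3092+0.2172i)  (+0.2742-0.5017i)·(-0.0339-0.1073i)  (+0.5185+0.0000i)·(-0.2949+0.0000i)  (-0.2742-0.5017i)·(+0.0339-0.1073i)  (-0.1062+0.1654i)·(-0.3092-0.2172i)
Y_2^0(R⁻¹ n̂) = -0.141655+0.000000i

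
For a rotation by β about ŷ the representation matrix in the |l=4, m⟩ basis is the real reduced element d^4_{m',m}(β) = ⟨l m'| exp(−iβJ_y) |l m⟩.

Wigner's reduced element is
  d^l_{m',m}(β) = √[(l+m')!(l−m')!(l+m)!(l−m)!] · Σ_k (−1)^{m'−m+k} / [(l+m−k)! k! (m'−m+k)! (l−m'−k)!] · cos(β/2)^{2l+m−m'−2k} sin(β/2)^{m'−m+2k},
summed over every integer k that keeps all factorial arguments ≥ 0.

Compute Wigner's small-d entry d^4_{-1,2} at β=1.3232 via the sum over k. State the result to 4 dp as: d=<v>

d=0.2014

d^4_{-1,2}(β=1.3232) via Wigner's sum:
c=cos(1.3232/2)=0.789010, s=sin(1.3232/2)=0.614380; N=√[6·120·720·2]=1018.233765
Admissible k: 3..5 (factorial args all ≥0)
  k=3: (−1)^0·1018.2338/(72)·0.7890^5·0.6144^3 = +1.002858
  k=4: (−1)^1·1018.2338/(48)·0.7890^3·0.6144^5 = -0.912094
  k=5: (−1)^2·1018.2338/(240)·0.7890^1·0.6144^7 = +0.110606
d^4_{-1,2}(1.3232) = +1.002858 -0.912094 +0.110606 = +0.201370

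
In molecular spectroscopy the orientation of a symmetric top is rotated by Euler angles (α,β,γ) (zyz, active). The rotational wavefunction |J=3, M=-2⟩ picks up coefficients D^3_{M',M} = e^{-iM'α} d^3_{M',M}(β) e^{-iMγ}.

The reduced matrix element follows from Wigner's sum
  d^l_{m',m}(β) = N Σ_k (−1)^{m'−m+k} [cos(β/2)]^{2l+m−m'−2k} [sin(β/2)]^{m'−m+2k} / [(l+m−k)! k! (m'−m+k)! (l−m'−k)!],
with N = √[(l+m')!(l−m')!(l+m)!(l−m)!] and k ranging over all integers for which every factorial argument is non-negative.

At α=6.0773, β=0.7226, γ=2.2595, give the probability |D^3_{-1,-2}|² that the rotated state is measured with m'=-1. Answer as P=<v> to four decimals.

P=0.3272

D^3_{-1,-2}(6.0773,0.7226,2.2595) = e^{-i·-1·6.0773}·d^3_{-1,-2}(0.7226)·e^{-i·-2·2.2595}. Compute d first:
Half-angle: c=0.935438, s=0.353491. N=√(2·24·1·120)=75.894664
k: max(0,(-2)−(-1))=0 … min(3+(-2),3−(-1))=1
  k=0: (−1)^1·75.8947/(24)·0.9354^5·0.3535^1 = -0.800669
  k=1: (−1)^2·75.8947/(12)·0.9354^3·0.3535^3 = +0.228670
d^3_{-1,-2}(0.7226) = -0.800669 +0.228670 = -0.571999
|D^3_{-1,-2}|² = |d^3_{-1,-2}(β)|² = (-0.571999)² = 0.327183 (the z-rotation phases have unit modulus)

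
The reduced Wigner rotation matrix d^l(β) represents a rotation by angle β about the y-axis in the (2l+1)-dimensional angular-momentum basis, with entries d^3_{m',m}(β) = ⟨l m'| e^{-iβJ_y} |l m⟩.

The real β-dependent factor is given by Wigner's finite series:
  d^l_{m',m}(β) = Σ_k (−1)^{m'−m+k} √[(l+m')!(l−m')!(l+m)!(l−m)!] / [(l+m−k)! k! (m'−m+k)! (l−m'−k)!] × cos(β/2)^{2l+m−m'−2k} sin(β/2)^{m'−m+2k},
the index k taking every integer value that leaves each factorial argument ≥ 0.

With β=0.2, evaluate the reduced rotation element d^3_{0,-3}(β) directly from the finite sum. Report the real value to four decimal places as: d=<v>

d^3_{0,-3}(β=0.2) via Wigner's sum:
With c≡cos(β/2)=0.995004 and s≡sin(β/2)=0.099833, N=[6·6·1·720]^{1/2}=160.996894
Admissible k: 0..0 (factorial args all ≥0)
  k=0: (−1)^3·160.9969/(36)·0.9950^3·0.0998^3 = -0.004383
d^3_{0,-3}(0.2) = -0.004383

d=-0.0044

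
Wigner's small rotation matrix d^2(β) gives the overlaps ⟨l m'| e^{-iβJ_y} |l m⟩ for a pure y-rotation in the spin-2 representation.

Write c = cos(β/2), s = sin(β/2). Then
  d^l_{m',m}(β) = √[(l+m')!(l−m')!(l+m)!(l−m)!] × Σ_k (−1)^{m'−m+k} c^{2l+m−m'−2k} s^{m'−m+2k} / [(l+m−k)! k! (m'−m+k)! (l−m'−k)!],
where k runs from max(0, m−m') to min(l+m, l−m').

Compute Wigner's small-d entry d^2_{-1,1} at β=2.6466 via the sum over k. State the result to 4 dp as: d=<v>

d^2_{-1,1}(β=2.6466) via Wigner's sum:
c=cos(2.6466/2)=0.244977, s=sin(2.6466/2)=0.969529; N=√[1·6·6·1]=6.000000
Admissible k: 2..3 (factorial args all ≥0)
  k=2: (−1)^0·6.0000/(2)·0.2450^2·0.9695^2 = +0.169237
  k=3: (−1)^1·6.0000/(6)·0.2450^0·0.9695^4 = -0.883574
d^2_{-1,1}(2.6466) = +0.169237 -0.883574 = -0.714337

d=-0.7143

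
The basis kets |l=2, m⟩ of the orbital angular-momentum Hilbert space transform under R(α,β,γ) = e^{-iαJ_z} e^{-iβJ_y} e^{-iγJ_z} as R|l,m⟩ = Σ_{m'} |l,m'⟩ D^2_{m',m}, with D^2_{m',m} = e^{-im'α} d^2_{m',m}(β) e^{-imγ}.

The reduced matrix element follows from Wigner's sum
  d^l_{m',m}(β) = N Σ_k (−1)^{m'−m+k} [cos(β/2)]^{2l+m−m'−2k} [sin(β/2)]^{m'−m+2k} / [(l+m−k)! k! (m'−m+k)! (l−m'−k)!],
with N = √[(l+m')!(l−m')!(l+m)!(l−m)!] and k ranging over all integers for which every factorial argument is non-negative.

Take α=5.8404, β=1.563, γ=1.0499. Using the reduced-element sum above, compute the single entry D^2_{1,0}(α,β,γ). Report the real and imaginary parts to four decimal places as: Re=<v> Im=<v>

Re=-0.0086 Im=-0.0041

D^2_{1,0}(5.8404,1.563,1.0499) = e^{-i·1·5.8404}·d^2_{1,0}(1.563)·e^{-i·0·1.0499}. Compute d first:
c=cos(1.563/2)=0.709858, s=sin(1.563/2)=0.704345; N=√[6·1·2·2]=4.898979
Admissible k: 0..1 (factorial args all ≥0)
  k=0: (−1)^1·4.8990/(2)·0.7099^3·0.7043^1 = -0.617128
  k=1: (−1)^2·4.8990/(2)·0.7099^1·0.7043^3 = +0.607580
d^2_{1,0}(1.563) = -0.617128 +0.607580 = -0.009548
D = (+0.903562+0.428458i)·(-0.009548)·(+1.000000+0.000000i) = -0.008627-0.004091i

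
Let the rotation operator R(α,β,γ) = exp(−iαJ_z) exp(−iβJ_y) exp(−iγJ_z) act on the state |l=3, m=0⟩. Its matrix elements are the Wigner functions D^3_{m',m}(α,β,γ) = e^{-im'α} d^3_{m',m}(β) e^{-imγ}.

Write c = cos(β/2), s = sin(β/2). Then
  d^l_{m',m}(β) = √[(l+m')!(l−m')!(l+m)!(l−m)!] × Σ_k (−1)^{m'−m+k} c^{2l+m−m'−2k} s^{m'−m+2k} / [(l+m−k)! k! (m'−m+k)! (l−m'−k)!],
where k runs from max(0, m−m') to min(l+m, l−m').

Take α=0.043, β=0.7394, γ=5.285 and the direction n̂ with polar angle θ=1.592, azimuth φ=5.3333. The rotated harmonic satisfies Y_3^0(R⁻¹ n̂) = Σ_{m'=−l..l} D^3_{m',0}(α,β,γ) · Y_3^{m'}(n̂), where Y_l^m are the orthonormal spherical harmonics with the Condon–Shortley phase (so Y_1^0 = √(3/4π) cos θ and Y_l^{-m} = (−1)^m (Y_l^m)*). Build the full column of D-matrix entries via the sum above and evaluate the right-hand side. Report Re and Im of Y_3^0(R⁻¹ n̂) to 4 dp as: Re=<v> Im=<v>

Need the full column D^3_{m',0} for m'=−3..3 at α=0.043, β=0.7394, γ=5.285.
cos(β/2)=0.932436, sin(β/2)=0.361336
d^3_{-3,0}: single k=3 term ⇒ +0.171043;  D = +0.169621+0.022003i
d^3_{-2,0}: k∈[2..3] ⇒ +0.540578 -0.081179 = +0.459399;  D = +0.457701+0.039460i
d^3_{-1,0}: k∈[1..3] ⇒ +0.882259 -0.397467 +0.019896 = +0.504688;  D = +0.504221+0.021695i
d^3_{0,0}: k∈[0..3] ⇒ +0.657224 -0.888260 +0.133390 -0.002226 = -0.099871;  D = -0.099871+0.000000i
d^3_{1,0}: k∈[0..2] ⇒ -0.882259 +0.397467 -0.019896 = -0.504688;  D = -0.504221+0.021695i
d^3_{2,0}: k∈[0..1] ⇒ +0.540578 -0.081179 = +0.459399;  D = +0.457701-0.039460i
d^3_{3,0}: single k=0 term ⇒ -0.171043;  D = -0.169621+0.022003i
Y_3^{m'}(θ=1.592,φ=5.3333) and Σ D·Y over m':
  (+0.1696+0.0220i)·(-0.3993+0.1200i)  (+0.4577+0.0395i)·(+0.0070-0.0205i)  (+0.5042+0.0217i)·(-0.1876-0.2622i)  (-0.0999+0.0000i)·(+0.0237+0.0000i)  (-0.5042+0.0217i)·(+0.1876-0.2622i)  (+0.4577-0.0395i)·(+0.0070+0.0205i)  (-0.1696+0.0220i)·(+0.3993+0.1200i)
Y_3^0(R⁻¹ n̂) = -0.312847-0.000000i

Re=-0.3128 Im=0.0000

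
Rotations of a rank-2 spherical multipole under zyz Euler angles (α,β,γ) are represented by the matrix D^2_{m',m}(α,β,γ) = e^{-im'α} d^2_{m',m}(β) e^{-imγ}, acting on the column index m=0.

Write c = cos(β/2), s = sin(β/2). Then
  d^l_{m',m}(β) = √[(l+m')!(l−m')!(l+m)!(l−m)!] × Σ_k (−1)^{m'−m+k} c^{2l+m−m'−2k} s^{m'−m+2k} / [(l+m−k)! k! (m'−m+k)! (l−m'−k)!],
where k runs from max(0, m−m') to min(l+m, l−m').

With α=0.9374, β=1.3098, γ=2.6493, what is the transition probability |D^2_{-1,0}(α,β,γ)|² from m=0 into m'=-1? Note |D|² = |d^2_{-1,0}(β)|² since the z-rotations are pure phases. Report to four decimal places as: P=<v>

P=0.0932

First d^2_{-1,0}(β=1.3098), then the phase factors e^{-i(-1)α} and e^{-i(0)γ}:
With c≡cos(β/2)=0.793109 and s≡sin(β/2)=0.609080, N=[1·6·2·2]^{1/2}=4.898979
k∈{1,2} keeps every argument non-negative
  k=1: (−1)^0·4.8990/(2)·0.7931^3·0.6091^1 = +0.744300
  k=2: (−1)^1·4.8990/(2)·0.7931^1·0.6091^3 = -0.438966
d^2_{-1,0}(1.3098) = +0.744300 -0.438966 = +0.305334
|D^2_{-1,0}|² = |d^2_{-1,0}(β)|² = (+0.305334)² = 0.093229 (the z-rotation phases have unit modulus)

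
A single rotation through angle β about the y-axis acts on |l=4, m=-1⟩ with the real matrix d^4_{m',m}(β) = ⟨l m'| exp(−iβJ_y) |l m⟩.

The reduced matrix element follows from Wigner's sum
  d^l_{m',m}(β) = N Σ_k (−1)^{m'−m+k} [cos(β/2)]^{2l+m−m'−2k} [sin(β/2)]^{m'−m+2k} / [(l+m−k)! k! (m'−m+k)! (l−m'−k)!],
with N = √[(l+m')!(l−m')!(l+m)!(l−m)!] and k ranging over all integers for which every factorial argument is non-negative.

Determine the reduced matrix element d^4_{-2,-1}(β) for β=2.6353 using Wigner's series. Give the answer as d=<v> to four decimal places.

d=0.1702

d^4_{-2,-1}(β=2.6353) via Wigner's sum:
c=cos(2.6353/2)=0.250451, s=sin(2.6353/2)=0.968129; N=√[2·720·6·120]=1018.233765
k∈{1,2,3} keeps every argument non-negative
  k=1: (−1)^0·1018.2338/(240)·0.2505^7·0.9681^1 = +0.000254
  k=2: (−1)^1·1018.2338/(48)·0.2505^5·0.9681^3 = -0.018968
  k=3: (−1)^2·1018.2338/(72)·0.2505^3·0.9681^5 = +0.188952
d^4_{-2,-1}(2.6353) = +0.000254 -0.018968 +0.188952 = +0.170238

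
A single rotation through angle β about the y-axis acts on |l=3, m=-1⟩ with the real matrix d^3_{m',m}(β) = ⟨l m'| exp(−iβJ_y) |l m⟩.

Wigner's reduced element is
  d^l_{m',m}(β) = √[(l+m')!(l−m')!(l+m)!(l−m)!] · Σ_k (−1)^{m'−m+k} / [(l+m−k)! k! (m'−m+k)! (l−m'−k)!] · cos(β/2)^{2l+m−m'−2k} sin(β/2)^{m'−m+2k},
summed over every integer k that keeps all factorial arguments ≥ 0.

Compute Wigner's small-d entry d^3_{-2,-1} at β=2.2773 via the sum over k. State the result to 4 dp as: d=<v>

d^3_{-2,-1}(β=2.2773) via Wigner's sum:
With c≡cos(β/2)=0.418821 and s≡sin(β/2)=0.908069, N=[1·120·2·24]^{1/2}=75.894664
k∈{1,2} keeps every argument non-negative
  k=1: (−1)^0·75.8947/(24)·0.4188^5·0.9081^1 = +0.037005
  k=2: (−1)^1·75.8947/(12)·0.4188^3·0.9081^3 = -0.347913
d^3_{-2,-1}(2.2773) = +0.037005 -0.347913 = -0.310908

d=-0.3109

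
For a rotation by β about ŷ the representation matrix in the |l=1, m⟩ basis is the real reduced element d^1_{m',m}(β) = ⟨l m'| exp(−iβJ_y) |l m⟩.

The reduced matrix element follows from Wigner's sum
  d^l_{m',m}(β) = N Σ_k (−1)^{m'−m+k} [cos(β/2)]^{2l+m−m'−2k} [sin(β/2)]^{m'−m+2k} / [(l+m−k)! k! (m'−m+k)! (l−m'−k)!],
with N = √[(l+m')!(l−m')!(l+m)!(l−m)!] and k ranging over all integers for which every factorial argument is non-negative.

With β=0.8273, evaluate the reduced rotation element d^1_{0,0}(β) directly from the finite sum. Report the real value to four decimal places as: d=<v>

d=0.6769

d^1_{0,0}(β=0.8273) via Wigner's sum:
With c≡cos(β/2)=0.915660 and s≡sin(β/2)=0.401954, N=[1·1·1·1]^{1/2}=1.000000
k∈{0,1} keeps every argument non-negative
  k=0: (−1)^0·1.0000/(1)·0.9157^2·0.4020^0 = +0.838433
  k=1: (−1)^1·1.0000/(1)·0.9157^0·0.4020^2 = -0.161567
d^1_{0,0}(0.8273) = +0.838433 -0.161567 = +0.676866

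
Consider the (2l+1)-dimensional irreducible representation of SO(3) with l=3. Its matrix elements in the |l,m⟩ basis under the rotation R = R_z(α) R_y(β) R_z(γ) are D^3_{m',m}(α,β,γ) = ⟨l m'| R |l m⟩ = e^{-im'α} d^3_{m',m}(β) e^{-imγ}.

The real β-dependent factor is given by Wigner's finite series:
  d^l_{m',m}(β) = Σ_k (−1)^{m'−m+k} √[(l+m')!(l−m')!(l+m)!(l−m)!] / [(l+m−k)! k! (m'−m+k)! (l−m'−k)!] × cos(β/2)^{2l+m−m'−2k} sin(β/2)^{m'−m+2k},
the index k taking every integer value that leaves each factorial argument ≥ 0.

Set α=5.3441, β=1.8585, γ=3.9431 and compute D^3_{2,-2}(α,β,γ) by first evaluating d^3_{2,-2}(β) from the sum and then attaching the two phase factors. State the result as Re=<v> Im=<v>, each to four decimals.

D^3_{2,-2}(5.3441,1.8585,3.9431) = e^{-i·2·5.3441}·d^3_{2,-2}(1.8585)·e^{-i·-2·3.9431}. Compute d first:
With c≡cos(β/2)=0.598435 and s≡sin(β/2)=0.801171, N=[120·1·1·120]^{1/2}=120.000000
k: max(0,(-2)−(2))=0 … min(3+(-2),3−(2))=1
  k=0: (−1)^4·120.0000/(24)·0.5984^2·0.8012^4 = +0.737744
  k=1: (−1)^5·120.0000/(120)·0.5984^0·0.8012^6 = -0.264455
d^3_{2,-2}(1.8585) = +0.737744 -0.264455 = +0.473289
D = (-0.302557+0.953131i)·(+0.473289)·(-0.032213+0.999481i) = -0.446259-0.157654i

Re=-0.4463 Im=-0.1577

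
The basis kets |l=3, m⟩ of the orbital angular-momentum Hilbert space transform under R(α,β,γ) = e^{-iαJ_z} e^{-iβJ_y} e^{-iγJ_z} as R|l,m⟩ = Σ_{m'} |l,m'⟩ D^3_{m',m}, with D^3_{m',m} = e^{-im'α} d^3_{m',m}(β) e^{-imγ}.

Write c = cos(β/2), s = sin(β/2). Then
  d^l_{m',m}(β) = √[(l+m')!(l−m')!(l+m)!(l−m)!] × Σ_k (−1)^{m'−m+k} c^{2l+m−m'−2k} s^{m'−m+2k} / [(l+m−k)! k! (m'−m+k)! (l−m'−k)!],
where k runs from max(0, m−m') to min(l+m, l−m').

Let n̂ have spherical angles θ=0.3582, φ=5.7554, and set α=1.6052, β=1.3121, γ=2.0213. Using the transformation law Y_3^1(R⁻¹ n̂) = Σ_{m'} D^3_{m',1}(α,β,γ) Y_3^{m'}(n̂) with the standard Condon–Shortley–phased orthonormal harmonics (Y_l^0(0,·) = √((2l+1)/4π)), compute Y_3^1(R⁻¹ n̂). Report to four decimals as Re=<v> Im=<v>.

Re=0.0470 Im=0.3135

Need the full column D^3_{m',1} for m'=−3..3 at α=1.6052, β=1.3121, γ=2.0213.
cos(β/2)=0.792408, sin(β/2)=0.609992
d^3_{-3,1}: single k=4 term ⇒ +0.336697;  D = -0.316595+0.114596i
d^3_{-2,1}: k∈[3..4] ⇒ +0.714246 -0.211626 = +0.502621;  D = +0.187224+0.466449i
d^3_{-1,1}: k∈[2..4] ⇒ +0.880226 -0.695477 +0.051516 = +0.236265;  D = +0.216105-0.095497i
d^3_{0,1}: k∈[1..3] ⇒ +0.660174 -1.173626 +0.231824 = -0.281628;  D = +0.122626+0.253529i
d^3_{1,1}: k∈[0..2] ⇒ +0.247567 -1.173634 +0.521608 = -0.404459;  D = +0.357833-0.188529i
d^3_{2,1}: k∈[0..1] ⇒ -0.602654 +0.714246 = +0.111593;  D = +0.055381+0.096880i
d^3_{3,1}: single k=0 term ⇒ +0.568183;  D = +0.483284-0.298779i
Y_3^{m'}(θ=0.3582,φ=5.7554) and Σ D·Y over m':
  (-0.3166+0.1146i)·(-0.0002+0.0180i)  (+0.1872+0.4664i)·(+0.0580+0.1024i)  (+0.2161-0.0955i)·(+0.3314+0.1932i)  (+0.1226+0.2535i)·(+0.4842+0.0000i)  (+0.3578-0.1885i)·(-0.3314+0.1932i)  (+0.0554+0.0969i)·(+0.0580-0.1024i)  (+0.4833-0.2988i)·(+0.0002+0.0180i)
Y_3^1(R⁻¹ n̂) = +0.046999+0.313515i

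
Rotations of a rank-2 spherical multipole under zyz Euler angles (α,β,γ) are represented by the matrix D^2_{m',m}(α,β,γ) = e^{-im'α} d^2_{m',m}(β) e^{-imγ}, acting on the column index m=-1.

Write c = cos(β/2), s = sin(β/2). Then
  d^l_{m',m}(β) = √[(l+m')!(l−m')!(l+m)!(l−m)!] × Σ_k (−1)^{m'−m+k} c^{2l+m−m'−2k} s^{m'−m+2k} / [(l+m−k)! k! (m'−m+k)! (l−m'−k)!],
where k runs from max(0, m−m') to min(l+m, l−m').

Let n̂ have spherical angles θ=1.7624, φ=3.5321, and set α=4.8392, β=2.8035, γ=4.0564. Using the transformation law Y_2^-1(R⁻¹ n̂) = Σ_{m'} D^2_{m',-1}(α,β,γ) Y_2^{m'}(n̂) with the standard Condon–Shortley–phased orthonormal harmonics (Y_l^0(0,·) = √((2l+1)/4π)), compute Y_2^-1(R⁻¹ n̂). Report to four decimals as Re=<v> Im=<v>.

Need the full column D^2_{m',-1} for m'=−2..2 at α=4.8392, β=2.8035, γ=4.0564.
cos(β/2)=0.168242, sin(β/2)=0.985746
d^2_{-2,-1}: single k=1 term ⇒ +0.009389;  D = +0.003677+0.008639i
d^2_{-1,-1}: k∈[0..1] ⇒ +0.000801 -0.082513 = -0.081712;  D = +0.070535-0.041250i
d^2_{0,-1}: k∈[0..1] ⇒ -0.011499 +0.394735 = +0.383236;  D = -0.233752-0.303694i
d^2_{1,-1}: k∈[0..1] ⇒ +0.082513 -0.944190 = -0.861677;  D = -0.610879+0.607713i
d^2_{2,-1}: single k=0 term ⇒ -0.322300;  D = -0.254380-0.197909i
Y_2^{m'}(θ=1.7624,φ=3.5321) and Σ D·Y over m':
  (+0.0037+0.0086i)·(+0.2644-0.2621i)  (+0.0705-0.0412i)·(+0.1336-0.0550i)  (-0.2338-0.3037i)·(-0.2811+0.0000i)  (-0.6109+0.6077i)·(-0.1336-0.0550i)  (-0.2544-0.1979i)·(+0.2644+0.2621i)
Y_2^-1(R⁻¹ n̂) = +0.175700-0.089273i

Re=0.1757 Im=-0.0893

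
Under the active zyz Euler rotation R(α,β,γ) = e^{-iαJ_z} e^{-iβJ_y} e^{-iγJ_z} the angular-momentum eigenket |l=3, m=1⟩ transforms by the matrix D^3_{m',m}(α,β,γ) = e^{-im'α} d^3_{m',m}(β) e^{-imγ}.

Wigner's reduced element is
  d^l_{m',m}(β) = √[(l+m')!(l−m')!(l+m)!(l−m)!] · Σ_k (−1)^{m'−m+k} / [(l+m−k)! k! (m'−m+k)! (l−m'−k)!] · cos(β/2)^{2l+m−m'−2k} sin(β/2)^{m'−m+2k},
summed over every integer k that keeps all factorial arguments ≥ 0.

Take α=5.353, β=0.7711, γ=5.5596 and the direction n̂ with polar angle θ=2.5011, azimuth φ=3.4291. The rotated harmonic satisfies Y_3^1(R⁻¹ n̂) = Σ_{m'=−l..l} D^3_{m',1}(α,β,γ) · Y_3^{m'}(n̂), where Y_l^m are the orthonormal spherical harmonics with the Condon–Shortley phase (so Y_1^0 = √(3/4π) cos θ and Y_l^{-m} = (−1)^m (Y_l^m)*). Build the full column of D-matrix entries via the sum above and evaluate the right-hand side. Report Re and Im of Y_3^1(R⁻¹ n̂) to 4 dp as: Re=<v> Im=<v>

Re=-0.3478 Im=0.0760

Need the full column D^3_{m',1} for m'=−3..3 at α=5.353, β=0.7711, γ=5.5596.
cos(β/2)=0.926592, sin(β/2)=0.376069
d^3_{-3,1}: single k=4 term ⇒ +0.066511;  D = -0.031663-0.058490i
d^3_{-2,1}: k∈[3..4] ⇒ +0.267607 -0.022041 = +0.245566;  D = +0.103264-0.222799i
d^3_{-1,1}: k∈[2..4] ⇒ +0.625518 -0.137384 +0.002829 = +0.490963;  D = +0.480522-0.100713i
d^3_{0,1}: k∈[1..3] ⇒ +0.889816 -0.439723 +0.024144 = +0.474237;  D = +0.355411+0.313981i
d^3_{1,1}: k∈[0..2] ⇒ +0.632893 -0.834024 +0.103038 = -0.098092;  D = +0.008130-0.097755i
d^3_{2,1}: k∈[0..1] ⇒ -0.812287 +0.267607 = -0.544680;  D = +0.462165-0.288235i
d^3_{3,1}: single k=0 term ⇒ +0.403770;  D = -0.376072-0.146968i
Y_3^{m'}(θ=2.5011,φ=3.4291) and Σ D·Y over m':
  (-0.0317-0.0585i)·(-0.0579+0.0676i)  (+0.1033-0.2228i)·(-0.2456+0.1591i)  (+0.4805-0.1007i)·(-0.4101+0.1213i)  (+0.3554+0.3140i)·(-0.0642+0.0000i)  (+0.0081-0.0978i)·(+0.4101+0.1213i)  (+0.4622-0.2882i)·(-0.2456-0.1591i)  (-0.3761-0.1470i)·(+0.0579+0.0676i)
Y_3^1(R⁻¹ n̂) = -0.347792+0.076007i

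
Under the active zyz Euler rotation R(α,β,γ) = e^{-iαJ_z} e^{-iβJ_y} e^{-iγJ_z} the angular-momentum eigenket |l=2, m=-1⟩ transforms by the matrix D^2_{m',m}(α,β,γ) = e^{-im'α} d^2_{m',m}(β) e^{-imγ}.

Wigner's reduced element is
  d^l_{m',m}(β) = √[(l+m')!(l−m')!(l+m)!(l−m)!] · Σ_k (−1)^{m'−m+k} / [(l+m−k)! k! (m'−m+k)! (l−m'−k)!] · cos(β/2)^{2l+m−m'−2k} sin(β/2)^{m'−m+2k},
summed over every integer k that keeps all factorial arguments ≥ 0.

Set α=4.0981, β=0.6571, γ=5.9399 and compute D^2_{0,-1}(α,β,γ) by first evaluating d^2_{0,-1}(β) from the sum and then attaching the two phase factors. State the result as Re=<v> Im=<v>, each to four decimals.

Re=-0.5578 Im=0.1994

D^2_{0,-1}(4.0981,0.6571,5.9399) = e^{-i·0·4.0981}·d^2_{0,-1}(0.6571)·e^{-i·-1·5.9399}. Compute d first:
With c≡cos(β/2)=0.946511 and s≡sin(β/2)=0.322671, N=[2·2·1·6]^{1/2}=4.898979
k∈{0,1} keeps every argument non-negative
  k=0: (−1)^1·4.8990/(2)·0.9465^3·0.3227^1 = -0.670213
  k=1: (−1)^2·4.8990/(2)·0.9465^1·0.3227^3 = +0.077890
d^2_{0,-1}(0.6571) = -0.670213 +0.077890 = -0.592323
D = (+1.000000+0.000000i)·(-0.592323)·(+0.941654-0.336583i) = -0.557763+0.199366i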